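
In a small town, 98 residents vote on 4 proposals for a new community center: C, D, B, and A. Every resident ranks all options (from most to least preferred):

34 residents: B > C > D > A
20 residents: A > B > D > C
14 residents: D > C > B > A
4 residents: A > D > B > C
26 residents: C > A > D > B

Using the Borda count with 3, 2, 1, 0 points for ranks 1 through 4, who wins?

C: 34·2 + 20·0 + 14·2 + 4·0 + 26·3 = 174
D: 34·1 + 20·1 + 14·3 + 4·2 + 26·1 = 130
B: 34·3 + 20·2 + 14·1 + 4·1 + 26·0 = 160
A: 34·0 + 20·3 + 14·0 + 4·3 + 26·2 = 124
C has the highest Borda score (174).

C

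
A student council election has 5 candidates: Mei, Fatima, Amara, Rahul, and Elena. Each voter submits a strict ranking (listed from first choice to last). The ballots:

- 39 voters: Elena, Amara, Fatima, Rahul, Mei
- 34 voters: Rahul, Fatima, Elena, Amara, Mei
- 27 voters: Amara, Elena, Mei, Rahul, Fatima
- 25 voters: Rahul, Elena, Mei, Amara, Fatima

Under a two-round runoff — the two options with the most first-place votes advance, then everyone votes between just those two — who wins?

Round 1 first-place votes: Mei 0, Fatima 0, Amara 27, Rahul 59, Elena 39.
Rahul and Elena advance.
Runoff: Rahul is preferred to Elena by 59 voters; Elena by 66.
Elena wins the runoff.

Elena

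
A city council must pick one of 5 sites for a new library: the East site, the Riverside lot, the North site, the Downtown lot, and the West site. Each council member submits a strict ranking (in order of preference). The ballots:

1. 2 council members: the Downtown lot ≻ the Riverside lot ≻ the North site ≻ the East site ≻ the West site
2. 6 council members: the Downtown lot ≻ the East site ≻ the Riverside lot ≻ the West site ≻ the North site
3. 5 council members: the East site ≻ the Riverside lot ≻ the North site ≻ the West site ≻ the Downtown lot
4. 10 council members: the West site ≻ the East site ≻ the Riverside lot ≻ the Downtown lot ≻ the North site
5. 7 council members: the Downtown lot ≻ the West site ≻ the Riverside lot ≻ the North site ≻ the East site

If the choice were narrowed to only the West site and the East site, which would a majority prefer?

Voters preferring the West site to the East site: 17; preferring the East site to the West site: 13.
the West site wins the head-to-head.

the West site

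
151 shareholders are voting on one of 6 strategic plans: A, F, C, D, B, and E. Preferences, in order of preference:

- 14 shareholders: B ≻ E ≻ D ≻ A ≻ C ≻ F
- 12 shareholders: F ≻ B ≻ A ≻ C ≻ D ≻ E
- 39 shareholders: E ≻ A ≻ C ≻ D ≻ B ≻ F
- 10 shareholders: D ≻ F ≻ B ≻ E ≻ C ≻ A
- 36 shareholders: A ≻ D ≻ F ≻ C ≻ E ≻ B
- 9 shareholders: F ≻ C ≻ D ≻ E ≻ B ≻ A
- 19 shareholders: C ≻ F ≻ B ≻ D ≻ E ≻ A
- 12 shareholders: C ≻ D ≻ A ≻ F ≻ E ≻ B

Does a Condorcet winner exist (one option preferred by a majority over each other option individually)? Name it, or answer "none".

Checking pairwise contests:
E beats A 91–60.
A beats F 101–50.
A beats C 101–50.
A beats D 87–64.
A beats B 87–64.
F beats E 98–53.
Every option loses at least one head-to-head, so there is no Condorcet winner.

none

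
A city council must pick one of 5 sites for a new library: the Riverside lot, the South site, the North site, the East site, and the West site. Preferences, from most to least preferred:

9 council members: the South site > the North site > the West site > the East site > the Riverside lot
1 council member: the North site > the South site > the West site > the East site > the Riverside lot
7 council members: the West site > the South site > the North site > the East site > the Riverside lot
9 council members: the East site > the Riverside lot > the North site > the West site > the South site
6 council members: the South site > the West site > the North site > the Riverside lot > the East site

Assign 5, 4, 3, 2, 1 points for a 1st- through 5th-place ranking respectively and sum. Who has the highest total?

the Riverside lot: 9·1 + 1·1 + 7·1 + 9·4 + 6·2 = 65
the South site: 9·5 + 1·4 + 7·4 + 9·1 + 6·5 = 116
the North site: 9·4 + 1·5 + 7·3 + 9·3 + 6·3 = 107
the East site: 9·2 + 1·2 + 7·2 + 9·5 + 6·1 = 85
the West site: 9·3 + 1·3 + 7·5 + 9·2 + 6·4 = 107
the South site has the highest Borda score (116).

the South site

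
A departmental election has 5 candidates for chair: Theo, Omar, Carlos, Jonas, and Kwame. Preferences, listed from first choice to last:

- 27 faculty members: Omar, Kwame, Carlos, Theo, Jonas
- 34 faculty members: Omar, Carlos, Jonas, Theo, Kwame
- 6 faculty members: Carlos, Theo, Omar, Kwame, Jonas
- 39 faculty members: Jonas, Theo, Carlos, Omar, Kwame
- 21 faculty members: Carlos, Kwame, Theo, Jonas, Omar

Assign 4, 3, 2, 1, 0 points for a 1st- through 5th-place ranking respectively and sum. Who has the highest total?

Carlos

Theo: 27·1 + 34·1 + 6·3 + 39·3 + 21·2 = 238
Omar: 27·4 + 34·4 + 6·2 + 39·1 + 21·0 = 295
Carlos: 27·2 + 34·3 + 6·4 + 39·2 + 21·4 = 342
Jonas: 27·0 + 34·2 + 6·0 + 39·4 + 21·1 = 245
Kwame: 27·3 + 34·0 + 6·1 + 39·0 + 21·3 = 150
Carlos has the highest Borda score (342).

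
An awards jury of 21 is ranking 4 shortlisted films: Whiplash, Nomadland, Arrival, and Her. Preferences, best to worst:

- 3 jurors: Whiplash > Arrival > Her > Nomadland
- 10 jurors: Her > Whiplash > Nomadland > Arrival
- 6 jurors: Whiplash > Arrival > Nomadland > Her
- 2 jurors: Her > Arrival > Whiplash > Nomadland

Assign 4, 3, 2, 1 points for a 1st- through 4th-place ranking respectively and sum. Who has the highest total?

Whiplash

Whiplash: 3·4 + 10·3 + 6·4 + 2·2 = 70
Nomadland: 3·1 + 10·2 + 6·2 + 2·1 = 37
Arrival: 3·3 + 10·1 + 6·3 + 2·3 = 43
Her: 3·2 + 10·4 + 6·1 + 2·4 = 60
Whiplash has the highest Borda score (70).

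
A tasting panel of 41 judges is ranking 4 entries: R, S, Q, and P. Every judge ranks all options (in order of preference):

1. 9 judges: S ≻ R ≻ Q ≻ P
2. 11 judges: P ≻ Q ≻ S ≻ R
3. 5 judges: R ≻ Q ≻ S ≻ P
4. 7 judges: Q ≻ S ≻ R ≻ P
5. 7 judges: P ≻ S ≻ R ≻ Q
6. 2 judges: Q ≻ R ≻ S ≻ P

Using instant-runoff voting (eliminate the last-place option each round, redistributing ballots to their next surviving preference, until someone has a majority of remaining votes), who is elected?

Q

Round 1: R 5, S 9, Q 9, P 18. Eliminate R.
Round 2: S 9, Q 14, P 18. Eliminate S.
Round 3: Q 23, P 18. Q has a majority.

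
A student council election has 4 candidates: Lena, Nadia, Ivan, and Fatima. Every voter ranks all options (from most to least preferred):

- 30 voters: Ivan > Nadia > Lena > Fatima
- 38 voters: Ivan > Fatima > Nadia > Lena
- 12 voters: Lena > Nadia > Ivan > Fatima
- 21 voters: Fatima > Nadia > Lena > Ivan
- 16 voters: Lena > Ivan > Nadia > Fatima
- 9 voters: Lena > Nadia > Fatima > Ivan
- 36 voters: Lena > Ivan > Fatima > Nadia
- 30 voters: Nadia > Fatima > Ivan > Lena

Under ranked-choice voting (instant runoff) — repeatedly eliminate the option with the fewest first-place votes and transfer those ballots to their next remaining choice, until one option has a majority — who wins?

Ivan

Round 1: Lena 73, Nadia 30, Ivan 68, Fatima 21. Eliminate Fatima.
Round 2: Lena 73, Nadia 51, Ivan 68. Eliminate Nadia.
Round 3: Lena 94, Ivan 98. Ivan has a majority.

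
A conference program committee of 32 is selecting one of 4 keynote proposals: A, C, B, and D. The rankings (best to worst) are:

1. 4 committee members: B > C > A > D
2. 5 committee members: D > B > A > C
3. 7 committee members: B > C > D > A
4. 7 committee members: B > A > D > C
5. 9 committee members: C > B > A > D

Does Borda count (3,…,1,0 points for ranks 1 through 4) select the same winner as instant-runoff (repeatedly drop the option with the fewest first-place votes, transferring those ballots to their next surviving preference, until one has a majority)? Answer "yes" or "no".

yes

Borda — scores: A 32, C 49, B 82, D 29. Winner: B.
Instant-runoff — R1 A 0, C 9, B 18, D 5 (B winner). Winner: B.
The two methods agree.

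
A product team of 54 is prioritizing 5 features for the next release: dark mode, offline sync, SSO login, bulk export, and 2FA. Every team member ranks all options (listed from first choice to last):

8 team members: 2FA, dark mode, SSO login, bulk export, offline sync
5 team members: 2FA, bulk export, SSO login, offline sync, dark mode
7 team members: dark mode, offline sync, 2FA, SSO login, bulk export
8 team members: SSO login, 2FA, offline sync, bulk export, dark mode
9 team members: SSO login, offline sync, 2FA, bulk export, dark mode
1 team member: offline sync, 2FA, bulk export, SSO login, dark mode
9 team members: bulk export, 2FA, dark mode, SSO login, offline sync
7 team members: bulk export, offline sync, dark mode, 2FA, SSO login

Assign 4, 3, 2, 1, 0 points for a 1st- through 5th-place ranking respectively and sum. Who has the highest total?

dark mode: 8·3 + 5·0 + 7·4 + 8·0 + 9·0 + 1·0 + 9·2 + 7·2 = 84
offline sync: 8·0 + 5·1 + 7·3 + 8·2 + 9·3 + 1·4 + 9·0 + 7·3 = 94
SSO login: 8·2 + 5·2 + 7·1 + 8·4 + 9·4 + 1·1 + 9·1 + 7·0 = 111
bulk export: 8·1 + 5·3 + 7·0 + 8·1 + 9·1 + 1·2 + 9·4 + 7·4 = 106
2FA: 8·4 + 5·4 + 7·2 + 8·3 + 9·2 + 1·3 + 9·3 + 7·1 = 145
2FA has the highest Borda score (145).

2FA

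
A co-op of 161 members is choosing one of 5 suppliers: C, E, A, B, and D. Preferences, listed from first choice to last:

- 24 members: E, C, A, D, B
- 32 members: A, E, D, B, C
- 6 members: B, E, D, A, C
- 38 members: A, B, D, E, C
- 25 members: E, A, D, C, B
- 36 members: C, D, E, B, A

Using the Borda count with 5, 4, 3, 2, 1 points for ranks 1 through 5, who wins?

E

C: 24·4 + 32·1 + 6·1 + 38·1 + 25·2 + 36·5 = 402
E: 24·5 + 32·4 + 6·4 + 38·2 + 25·5 + 36·3 = 581
A: 24·3 + 32·5 + 6·2 + 38·5 + 25·4 + 36·1 = 570
B: 24·1 + 32·2 + 6·5 + 38·4 + 25·1 + 36·2 = 367
D: 24·2 + 32·3 + 6·3 + 38·3 + 25·3 + 36·4 = 495
E has the highest Borda score (581).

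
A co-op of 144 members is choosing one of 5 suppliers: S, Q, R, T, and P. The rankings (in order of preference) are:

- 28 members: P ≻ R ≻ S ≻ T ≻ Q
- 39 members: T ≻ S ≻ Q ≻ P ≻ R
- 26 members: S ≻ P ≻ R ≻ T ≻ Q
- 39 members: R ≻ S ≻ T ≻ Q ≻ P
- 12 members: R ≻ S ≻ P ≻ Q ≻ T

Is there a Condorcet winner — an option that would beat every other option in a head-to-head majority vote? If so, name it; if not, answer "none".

Checking pairwise contests:
R beats S 79–65.
S beats Q 144–0.
P beats R 93–51.
S beats T 105–39.
S beats P 116–28.
Every option loses at least one head-to-head, so there is no Condorcet winner.

none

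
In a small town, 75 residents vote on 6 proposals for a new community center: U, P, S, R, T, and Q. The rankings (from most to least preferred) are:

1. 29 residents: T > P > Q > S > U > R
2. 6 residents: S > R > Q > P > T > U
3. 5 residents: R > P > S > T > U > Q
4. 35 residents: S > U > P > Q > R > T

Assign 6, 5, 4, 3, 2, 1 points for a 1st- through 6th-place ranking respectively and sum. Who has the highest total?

U: 29·2 + 6·1 + 5·2 + 35·5 = 249
P: 29·5 + 6·3 + 5·5 + 35·4 = 328
S: 29·3 + 6·6 + 5·4 + 35·6 = 353
R: 29·1 + 6·5 + 5·6 + 35·2 = 159
T: 29·6 + 6·2 + 5·3 + 35·1 = 236
Q: 29·4 + 6·4 + 5·1 + 35·3 = 250
S has the highest Borda score (353).

S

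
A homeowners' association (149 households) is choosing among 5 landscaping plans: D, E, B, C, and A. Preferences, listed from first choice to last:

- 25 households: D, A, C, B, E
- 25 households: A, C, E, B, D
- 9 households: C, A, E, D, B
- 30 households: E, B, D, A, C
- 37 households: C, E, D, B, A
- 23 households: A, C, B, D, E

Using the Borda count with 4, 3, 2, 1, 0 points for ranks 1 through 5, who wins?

D: 25·4 + 25·0 + 9·1 + 30·2 + 37·2 + 23·1 = 266
E: 25·0 + 25·2 + 9·2 + 30·4 + 37·3 + 23·0 = 299
B: 25·1 + 25·1 + 9·0 + 30·3 + 37·1 + 23·2 = 223
C: 25·2 + 25·3 + 9·4 + 30·0 + 37·4 + 23·3 = 378
A: 25·3 + 25·4 + 9·3 + 30·1 + 37·0 + 23·4 = 324
C has the highest Borda score (378).

C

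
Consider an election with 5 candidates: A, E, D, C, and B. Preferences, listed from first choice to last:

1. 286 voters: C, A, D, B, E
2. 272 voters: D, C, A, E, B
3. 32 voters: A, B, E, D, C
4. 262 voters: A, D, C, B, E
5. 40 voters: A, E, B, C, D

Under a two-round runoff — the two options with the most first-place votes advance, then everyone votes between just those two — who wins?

C

Round 1 first-place votes: A 334, E 0, D 272, C 286, B 0.
A and C advance.
Runoff: A is preferred to C by 334 voters; C by 558.
C wins the runoff.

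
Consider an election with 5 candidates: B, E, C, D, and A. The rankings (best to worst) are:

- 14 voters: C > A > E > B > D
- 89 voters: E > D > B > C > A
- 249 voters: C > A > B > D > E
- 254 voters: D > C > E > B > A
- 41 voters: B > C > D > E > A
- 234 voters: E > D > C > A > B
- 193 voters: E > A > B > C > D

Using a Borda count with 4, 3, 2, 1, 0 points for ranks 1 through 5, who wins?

B: 14·1 + 89·2 + 249·2 + 254·1 + 41·4 + 234·0 + 193·2 = 1494
E: 14·2 + 89·4 + 249·0 + 254·2 + 41·1 + 234·4 + 193·4 = 2641
C: 14·4 + 89·1 + 249·4 + 254·3 + 41·3 + 234·2 + 193·1 = 2687
D: 14·0 + 89·3 + 249·1 + 254·4 + 41·2 + 234·3 + 193·0 = 2316
A: 14·3 + 89·0 + 249·3 + 254·0 + 41·0 + 234·1 + 193·3 = 1602
C has the highest Borda score (2687).

C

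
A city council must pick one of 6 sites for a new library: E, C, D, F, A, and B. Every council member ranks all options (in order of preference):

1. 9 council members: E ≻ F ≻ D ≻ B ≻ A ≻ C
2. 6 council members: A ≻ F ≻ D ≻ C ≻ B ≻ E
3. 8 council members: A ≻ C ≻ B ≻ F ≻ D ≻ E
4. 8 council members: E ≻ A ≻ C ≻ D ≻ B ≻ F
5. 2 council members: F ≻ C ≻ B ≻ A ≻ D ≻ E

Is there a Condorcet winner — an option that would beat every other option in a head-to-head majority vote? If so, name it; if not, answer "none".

E

E vs C: 17–16 for E.
E vs D: 17–16 for E.
E vs F: 17–16 for E.
E vs A: 17–16 for E.
E vs B: 17–16 for E.
E beats every other option head-to-head.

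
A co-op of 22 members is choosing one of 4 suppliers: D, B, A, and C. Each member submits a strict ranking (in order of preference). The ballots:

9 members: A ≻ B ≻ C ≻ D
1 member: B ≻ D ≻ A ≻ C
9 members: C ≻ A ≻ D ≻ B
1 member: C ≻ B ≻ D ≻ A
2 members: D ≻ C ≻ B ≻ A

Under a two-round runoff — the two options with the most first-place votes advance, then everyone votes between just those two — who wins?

Round 1 first-place votes: D 2, B 1, A 9, C 10.
C and A advance.
Runoff: C is preferred to A by 12 voters; A by 10.
C wins the runoff.

C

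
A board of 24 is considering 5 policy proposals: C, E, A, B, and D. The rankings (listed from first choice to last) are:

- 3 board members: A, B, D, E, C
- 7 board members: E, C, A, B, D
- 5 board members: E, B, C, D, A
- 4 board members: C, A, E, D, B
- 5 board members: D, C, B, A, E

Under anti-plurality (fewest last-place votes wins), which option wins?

C

Last-place votes: C 3, E 5, A 5, B 4, D 7.
C is ranked last by the fewest voters, so C wins.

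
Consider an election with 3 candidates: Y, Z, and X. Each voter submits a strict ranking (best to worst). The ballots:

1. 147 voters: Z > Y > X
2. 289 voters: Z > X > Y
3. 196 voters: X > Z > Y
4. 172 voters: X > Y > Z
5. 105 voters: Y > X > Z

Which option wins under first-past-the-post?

First-place votes: Y 105, Z 436, X 368.
Z has the most first-place votes.

Z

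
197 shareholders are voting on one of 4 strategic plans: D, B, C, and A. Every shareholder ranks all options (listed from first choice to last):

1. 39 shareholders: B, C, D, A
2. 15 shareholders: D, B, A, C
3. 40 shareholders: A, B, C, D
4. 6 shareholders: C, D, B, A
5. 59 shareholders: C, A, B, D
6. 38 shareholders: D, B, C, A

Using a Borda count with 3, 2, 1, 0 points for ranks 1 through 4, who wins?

B

D: 39·1 + 15·3 + 40·0 + 6·2 + 59·0 + 38·3 = 210
B: 39·3 + 15·2 + 40·2 + 6·1 + 59·1 + 38·2 = 368
C: 39·2 + 15·0 + 40·1 + 6·3 + 59·3 + 38·1 = 351
A: 39·0 + 15·1 + 40·3 + 6·0 + 59·2 + 38·0 = 253
B has the highest Borda score (368).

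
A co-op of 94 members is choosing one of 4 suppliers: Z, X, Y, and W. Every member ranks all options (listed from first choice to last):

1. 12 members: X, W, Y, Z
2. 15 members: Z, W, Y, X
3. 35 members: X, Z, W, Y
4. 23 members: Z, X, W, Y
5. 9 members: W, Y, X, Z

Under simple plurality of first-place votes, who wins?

X

First-place votes: Z 38, X 47, Y 0, W 9.
X has the most first-place votes.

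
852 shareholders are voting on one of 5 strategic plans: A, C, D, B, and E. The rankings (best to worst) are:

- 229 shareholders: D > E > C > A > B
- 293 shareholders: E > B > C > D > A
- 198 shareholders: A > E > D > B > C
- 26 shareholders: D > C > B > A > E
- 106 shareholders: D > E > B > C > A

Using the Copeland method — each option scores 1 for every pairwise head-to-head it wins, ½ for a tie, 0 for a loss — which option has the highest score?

A: beats B; loses to C, D, and E → score 1.
C: beats A; loses to D, B, and E → score 1.
D: beats A, C, and B; loses to E → score 3.
B: beats C; loses to A, D, and E → score 1.
E: beats A, C, D, and B → score 4.
E has the best pairwise record.

E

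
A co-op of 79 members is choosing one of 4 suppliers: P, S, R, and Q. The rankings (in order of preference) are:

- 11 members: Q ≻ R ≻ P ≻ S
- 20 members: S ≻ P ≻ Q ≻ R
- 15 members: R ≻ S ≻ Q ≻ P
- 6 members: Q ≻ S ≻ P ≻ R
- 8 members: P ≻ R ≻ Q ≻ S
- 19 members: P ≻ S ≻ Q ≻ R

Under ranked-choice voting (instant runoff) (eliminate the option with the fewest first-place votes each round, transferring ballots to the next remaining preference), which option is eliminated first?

R

Round 1: P 27, S 20, R 15, Q 17. Eliminate R.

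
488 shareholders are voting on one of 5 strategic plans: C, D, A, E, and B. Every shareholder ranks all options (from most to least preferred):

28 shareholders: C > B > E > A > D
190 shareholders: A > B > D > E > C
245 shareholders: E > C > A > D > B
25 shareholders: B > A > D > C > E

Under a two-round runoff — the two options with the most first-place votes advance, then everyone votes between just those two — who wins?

E

Round 1 first-place votes: C 28, D 0, A 190, E 245, B 25.
E and A advance.
Runoff: E is preferred to A by 273 voters; A by 215.
E wins the runoff.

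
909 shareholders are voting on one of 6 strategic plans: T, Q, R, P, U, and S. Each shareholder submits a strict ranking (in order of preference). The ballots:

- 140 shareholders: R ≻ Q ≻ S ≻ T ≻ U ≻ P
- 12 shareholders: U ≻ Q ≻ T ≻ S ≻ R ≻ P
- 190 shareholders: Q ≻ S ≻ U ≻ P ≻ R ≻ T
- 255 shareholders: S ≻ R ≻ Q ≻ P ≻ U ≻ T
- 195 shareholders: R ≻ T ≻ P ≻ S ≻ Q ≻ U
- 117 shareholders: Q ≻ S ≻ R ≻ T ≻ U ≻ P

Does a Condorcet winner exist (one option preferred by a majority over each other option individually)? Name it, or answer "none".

Checking pairwise contests:
Q beats T 714–195.
R beats Q 590–319.
S beats R 574–335.
T beats P 464–445.
Q beats U 897–12.
Q beats S 459–450.
Every option loses at least one head-to-head, so there is no Condorcet winner.

none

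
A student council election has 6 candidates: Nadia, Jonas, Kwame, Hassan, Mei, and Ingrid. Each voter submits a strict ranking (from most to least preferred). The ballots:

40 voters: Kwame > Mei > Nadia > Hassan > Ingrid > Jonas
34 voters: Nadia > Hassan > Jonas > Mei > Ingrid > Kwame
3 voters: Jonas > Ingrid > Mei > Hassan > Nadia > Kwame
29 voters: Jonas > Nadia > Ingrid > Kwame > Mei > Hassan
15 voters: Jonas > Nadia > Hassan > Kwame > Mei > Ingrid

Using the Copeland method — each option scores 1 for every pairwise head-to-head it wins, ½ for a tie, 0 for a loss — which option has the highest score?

Nadia: beats Jonas, Kwame, Hassan, Mei, and Ingrid → score 5.
Jonas: beats Kwame, Mei, and Ingrid; loses to Nadia and Hassan → score 3.
Kwame: beats Hassan and Mei; loses to Nadia, Jonas, and Ingrid → score 2.
Hassan: beats Jonas and Ingrid; loses to Nadia, Kwame, and Mei → score 2.
Mei: beats Hassan and Ingrid; loses to Nadia, Jonas, and Kwame → score 2.
Ingrid: beats Kwame; loses to Nadia, Jonas, Hassan, and Mei → score 1.
Nadia has the best pairwise record.

Nadia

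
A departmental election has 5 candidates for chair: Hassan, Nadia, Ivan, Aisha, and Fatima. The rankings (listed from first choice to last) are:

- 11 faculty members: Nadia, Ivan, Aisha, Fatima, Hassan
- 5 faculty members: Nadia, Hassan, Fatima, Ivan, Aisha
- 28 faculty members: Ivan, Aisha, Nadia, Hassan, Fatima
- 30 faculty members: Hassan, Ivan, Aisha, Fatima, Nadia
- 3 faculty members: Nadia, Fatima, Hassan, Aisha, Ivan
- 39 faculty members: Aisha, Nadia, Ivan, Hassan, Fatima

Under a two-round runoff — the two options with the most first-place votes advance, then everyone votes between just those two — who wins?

Aisha

Round 1 first-place votes: Hassan 30, Nadia 19, Ivan 28, Aisha 39, Fatima 0.
Aisha and Hassan advance.
Runoff: Aisha is preferred to Hassan by 78 voters; Hassan by 38.
Aisha wins the runoff.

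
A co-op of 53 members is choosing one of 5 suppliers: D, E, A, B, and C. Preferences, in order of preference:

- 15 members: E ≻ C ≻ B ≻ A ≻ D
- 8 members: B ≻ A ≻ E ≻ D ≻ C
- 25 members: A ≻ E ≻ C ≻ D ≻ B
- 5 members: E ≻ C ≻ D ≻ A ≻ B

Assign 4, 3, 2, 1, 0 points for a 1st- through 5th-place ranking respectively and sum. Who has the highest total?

E

D: 15·0 + 8·1 + 25·1 + 5·2 = 43
E: 15·4 + 8·2 + 25·3 + 5·4 = 171
A: 15·1 + 8·3 + 25·4 + 5·1 = 144
B: 15·2 + 8·4 + 25·0 + 5·0 = 62
C: 15·3 + 8·0 + 25·2 + 5·3 = 110
E has the highest Borda score (171).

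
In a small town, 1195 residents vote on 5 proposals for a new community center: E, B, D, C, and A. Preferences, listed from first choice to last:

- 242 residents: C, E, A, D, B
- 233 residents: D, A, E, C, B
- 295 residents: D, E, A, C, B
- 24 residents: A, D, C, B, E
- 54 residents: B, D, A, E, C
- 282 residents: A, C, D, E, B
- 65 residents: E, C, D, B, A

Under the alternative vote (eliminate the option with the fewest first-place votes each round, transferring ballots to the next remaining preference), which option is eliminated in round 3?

Round 1: E 65, B 54, D 528, C 242, A 306. Eliminate B.
Round 2: E 65, D 582, C 242, A 306. Eliminate E.
Round 3: D 582, C 307, A 306. Eliminate A.

A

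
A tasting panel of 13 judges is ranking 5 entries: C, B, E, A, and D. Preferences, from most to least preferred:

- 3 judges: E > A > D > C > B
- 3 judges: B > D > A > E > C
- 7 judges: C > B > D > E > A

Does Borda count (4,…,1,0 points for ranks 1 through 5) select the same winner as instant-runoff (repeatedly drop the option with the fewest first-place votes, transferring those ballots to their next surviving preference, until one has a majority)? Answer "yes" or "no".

no

Borda — scores: C 31, B 33, E 22, A 15, D 29. Winner: B.
Instant-runoff — R1 C 7, B 3, E 3, A 0, D 0 (C winner). Winner: C.
The two methods disagree.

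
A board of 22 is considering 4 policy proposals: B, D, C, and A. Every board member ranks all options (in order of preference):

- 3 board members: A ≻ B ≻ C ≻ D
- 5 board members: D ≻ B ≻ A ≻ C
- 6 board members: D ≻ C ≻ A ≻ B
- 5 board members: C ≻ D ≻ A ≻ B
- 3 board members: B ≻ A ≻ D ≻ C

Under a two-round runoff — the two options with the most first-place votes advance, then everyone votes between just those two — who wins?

Round 1 first-place votes: B 3, D 11, C 5, A 3.
D and C advance.
Runoff: D is preferred to C by 14 voters; C by 8.
D wins the runoff.

D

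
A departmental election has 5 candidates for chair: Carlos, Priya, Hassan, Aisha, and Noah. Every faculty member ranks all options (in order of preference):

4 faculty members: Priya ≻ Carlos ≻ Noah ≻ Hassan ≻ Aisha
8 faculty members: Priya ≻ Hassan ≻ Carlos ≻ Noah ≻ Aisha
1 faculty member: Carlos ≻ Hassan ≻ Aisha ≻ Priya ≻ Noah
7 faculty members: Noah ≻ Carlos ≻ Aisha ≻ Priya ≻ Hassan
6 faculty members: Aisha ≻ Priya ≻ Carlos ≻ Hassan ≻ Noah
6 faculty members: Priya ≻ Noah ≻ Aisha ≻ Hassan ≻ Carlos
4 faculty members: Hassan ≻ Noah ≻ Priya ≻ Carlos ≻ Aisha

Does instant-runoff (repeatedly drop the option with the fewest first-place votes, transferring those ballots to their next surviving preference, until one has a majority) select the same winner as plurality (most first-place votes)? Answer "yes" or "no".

Instant-runoff — R1 Carlos 1, Priya 18, Hassan 4, Aisha 6, Noah 7 (Carlos out); R2 Priya 18, Hassan 5, Aisha 6, Noah 7 (Hassan out); R3 Priya 18, Aisha 7, Noah 11 (Aisha out); R4 Priya 25, Noah 11 (Priya winner). Winner: Priya.
Plurality — first-place votes: Carlos 1, Priya 18, Hassan 4, Aisha 6, Noah 7. Winner: Priya.
The two methods agree.

yes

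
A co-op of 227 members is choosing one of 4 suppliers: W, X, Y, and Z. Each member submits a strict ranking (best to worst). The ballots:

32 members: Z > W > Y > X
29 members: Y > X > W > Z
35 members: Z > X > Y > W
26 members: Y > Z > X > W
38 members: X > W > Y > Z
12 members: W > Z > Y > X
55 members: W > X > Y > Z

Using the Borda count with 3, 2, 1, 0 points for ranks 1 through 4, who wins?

X

W: 32·2 + 29·1 + 35·0 + 26·0 + 38·2 + 12·3 + 55·3 = 370
X: 32·0 + 29·2 + 35·2 + 26·1 + 38·3 + 12·0 + 55·2 = 378
Y: 32·1 + 29·3 + 35·1 + 26·3 + 38·1 + 12·1 + 55·1 = 337
Z: 32·3 + 29·0 + 35·3 + 26·2 + 38·0 + 12·2 + 55·0 = 277
X has the highest Borda score (378).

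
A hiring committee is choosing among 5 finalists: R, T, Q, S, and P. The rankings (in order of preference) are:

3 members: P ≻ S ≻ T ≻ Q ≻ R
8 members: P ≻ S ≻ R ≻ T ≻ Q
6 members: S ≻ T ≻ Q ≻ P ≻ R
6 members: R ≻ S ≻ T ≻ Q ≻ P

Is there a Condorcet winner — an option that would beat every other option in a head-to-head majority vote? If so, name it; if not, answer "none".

S vs R: 17–6 for S.
S vs T: 23–0 for S.
S vs Q: 23–0 for S.
S vs P: 12–11 for S.
S beats every other option head-to-head.

S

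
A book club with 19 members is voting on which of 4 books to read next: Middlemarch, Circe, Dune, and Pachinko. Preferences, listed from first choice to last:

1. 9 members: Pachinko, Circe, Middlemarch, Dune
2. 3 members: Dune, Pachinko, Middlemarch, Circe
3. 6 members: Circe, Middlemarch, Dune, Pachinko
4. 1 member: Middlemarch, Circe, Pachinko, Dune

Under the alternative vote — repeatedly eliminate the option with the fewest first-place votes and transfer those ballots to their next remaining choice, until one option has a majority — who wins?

Pachinko

Round 1: Middlemarch 1, Circe 6, Dune 3, Pachinko 9. Eliminate Middlemarch.
Round 2: Circe 7, Dune 3, Pachinko 9. Eliminate Dune.
Round 3: Circe 7, Pachinko 12. Pachinko has a majority.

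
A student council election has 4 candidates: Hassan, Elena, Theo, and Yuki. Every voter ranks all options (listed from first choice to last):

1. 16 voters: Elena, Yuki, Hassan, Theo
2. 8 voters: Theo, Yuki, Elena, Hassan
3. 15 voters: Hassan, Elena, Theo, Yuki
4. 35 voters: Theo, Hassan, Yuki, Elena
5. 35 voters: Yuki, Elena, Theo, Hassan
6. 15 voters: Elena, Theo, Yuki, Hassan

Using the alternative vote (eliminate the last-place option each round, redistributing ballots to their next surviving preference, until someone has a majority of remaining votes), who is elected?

Elena

Round 1: Hassan 15, Elena 31, Theo 43, Yuki 35. Eliminate Hassan.
Round 2: Elena 46, Theo 43, Yuki 35. Eliminate Yuki.
Round 3: Elena 81, Theo 43. Elena has a majority.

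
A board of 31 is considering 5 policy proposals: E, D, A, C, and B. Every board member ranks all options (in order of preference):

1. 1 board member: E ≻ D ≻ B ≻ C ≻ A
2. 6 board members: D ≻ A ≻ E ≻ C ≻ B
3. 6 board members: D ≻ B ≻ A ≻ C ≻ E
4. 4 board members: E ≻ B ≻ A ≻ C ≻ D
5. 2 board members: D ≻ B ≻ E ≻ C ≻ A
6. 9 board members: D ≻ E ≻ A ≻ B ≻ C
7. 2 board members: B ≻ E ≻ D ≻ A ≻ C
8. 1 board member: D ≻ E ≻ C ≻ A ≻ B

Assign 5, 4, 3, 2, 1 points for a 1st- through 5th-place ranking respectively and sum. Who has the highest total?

E: 1·5 + 6·3 + 6·1 + 4·5 + 2·3 + 9·4 + 2·4 + 1·4 = 103
D: 1·4 + 6·5 + 6·5 + 4·1 + 2·5 + 9·5 + 2·3 + 1·5 = 134
A: 1·1 + 6·4 + 6·3 + 4·3 + 2·1 + 9·3 + 2·2 + 1·2 = 90
C: 1·2 + 6·2 + 6·2 + 4·2 + 2·2 + 9·1 + 2·1 + 1·3 = 52
B: 1·3 + 6·1 + 6·4 + 4·4 + 2·4 + 9·2 + 2·5 + 1·1 = 86
D has the highest Borda score (134).

D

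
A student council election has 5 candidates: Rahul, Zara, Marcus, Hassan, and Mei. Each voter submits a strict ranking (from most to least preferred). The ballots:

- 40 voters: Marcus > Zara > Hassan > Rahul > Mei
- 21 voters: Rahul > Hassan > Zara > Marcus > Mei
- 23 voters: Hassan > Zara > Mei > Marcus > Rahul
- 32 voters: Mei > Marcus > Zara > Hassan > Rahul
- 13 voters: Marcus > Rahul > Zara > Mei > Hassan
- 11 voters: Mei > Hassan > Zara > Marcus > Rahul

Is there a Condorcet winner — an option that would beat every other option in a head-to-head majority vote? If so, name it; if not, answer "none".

Marcus vs Rahul: 119–21 for Marcus.
Marcus vs Zara: 85–55 for Marcus.
Marcus vs Hassan: 85–55 for Marcus.
Marcus vs Mei: 74–66 for Marcus.
Marcus beats every other option head-to-head.

Marcus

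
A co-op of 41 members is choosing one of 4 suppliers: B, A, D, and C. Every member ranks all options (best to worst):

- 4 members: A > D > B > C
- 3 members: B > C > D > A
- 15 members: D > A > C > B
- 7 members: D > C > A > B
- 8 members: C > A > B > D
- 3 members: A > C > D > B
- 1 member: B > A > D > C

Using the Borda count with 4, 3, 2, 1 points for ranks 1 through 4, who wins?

D

B: 4·2 + 3·4 + 15·1 + 7·1 + 8·2 + 3·1 + 1·4 = 65
A: 4·4 + 3·1 + 15·3 + 7·2 + 8·3 + 3·4 + 1·3 = 117
D: 4·3 + 3·2 + 15·4 + 7·4 + 8·1 + 3·2 + 1·2 = 122
C: 4·1 + 3·3 + 15·2 + 7·3 + 8·4 + 3·3 + 1·1 = 106
D has the highest Borda score (122).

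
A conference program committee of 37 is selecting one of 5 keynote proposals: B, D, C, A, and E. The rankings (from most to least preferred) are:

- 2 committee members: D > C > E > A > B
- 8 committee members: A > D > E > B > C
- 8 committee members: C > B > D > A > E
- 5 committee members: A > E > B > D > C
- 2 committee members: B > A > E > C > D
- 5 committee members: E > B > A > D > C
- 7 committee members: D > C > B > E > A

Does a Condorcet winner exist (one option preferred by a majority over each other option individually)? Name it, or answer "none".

Checking pairwise contests:
E beats B 20–17.
B beats D 20–17.
B beats C 20–17.
B beats A 22–15.
D beats E 25–12.
Every option loses at least one head-to-head, so there is no Condorcet winner.

none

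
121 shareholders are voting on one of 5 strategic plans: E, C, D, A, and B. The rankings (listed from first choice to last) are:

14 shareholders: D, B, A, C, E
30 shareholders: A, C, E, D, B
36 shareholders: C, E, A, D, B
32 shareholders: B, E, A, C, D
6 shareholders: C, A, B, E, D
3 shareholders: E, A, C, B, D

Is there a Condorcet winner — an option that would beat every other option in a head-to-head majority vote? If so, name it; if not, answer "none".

none

Checking pairwise contests:
C beats E 86–35.
A beats C 79–42.
E beats D 107–14.
E beats A 71–50.
E beats B 69–52.
Every option loses at least one head-to-head, so there is no Condorcet winner.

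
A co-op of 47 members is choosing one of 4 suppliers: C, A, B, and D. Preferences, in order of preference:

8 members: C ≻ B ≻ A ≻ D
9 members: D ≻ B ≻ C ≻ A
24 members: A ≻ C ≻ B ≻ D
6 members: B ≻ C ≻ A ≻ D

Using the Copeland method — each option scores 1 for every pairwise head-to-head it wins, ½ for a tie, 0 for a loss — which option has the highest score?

A

C: beats B and D; loses to A → score 2.
A: beats C, B, and D → score 3.
B: beats D; loses to C and A → score 1.
D: loses to C, A, and B → score 0.
A has the best pairwise record.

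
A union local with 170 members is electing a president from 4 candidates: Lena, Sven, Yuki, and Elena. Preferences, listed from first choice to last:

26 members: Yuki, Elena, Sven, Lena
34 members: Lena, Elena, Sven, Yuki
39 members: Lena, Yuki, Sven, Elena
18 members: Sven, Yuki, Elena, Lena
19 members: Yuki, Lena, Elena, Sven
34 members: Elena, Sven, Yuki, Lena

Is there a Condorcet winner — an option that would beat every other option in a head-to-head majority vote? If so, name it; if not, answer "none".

Checking pairwise contests:
Yuki beats Lena 97–73.
Lena beats Sven 92–78.
Sven beats Yuki 86–84.
Lena beats Elena 92–78.
Every option loses at least one head-to-head, so there is no Condorcet winner.

none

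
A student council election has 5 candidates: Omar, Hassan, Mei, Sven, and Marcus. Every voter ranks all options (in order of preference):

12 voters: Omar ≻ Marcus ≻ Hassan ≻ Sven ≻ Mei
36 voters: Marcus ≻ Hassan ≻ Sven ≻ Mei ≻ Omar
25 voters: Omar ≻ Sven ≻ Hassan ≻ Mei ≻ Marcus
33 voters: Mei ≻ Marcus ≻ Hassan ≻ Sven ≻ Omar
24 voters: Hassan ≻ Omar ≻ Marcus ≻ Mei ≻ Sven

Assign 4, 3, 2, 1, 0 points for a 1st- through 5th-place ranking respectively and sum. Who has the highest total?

Omar: 12·4 + 36·0 + 25·4 + 33·0 + 24·3 = 220
Hassan: 12·2 + 36·3 + 25·2 + 33·2 + 24·4 = 344
Mei: 12·0 + 36·1 + 25·1 + 33·4 + 24·1 = 217
Sven: 12·1 + 36·2 + 25·3 + 33·1 + 24·0 = 192
Marcus: 12·3 + 36·4 + 25·0 + 33·3 + 24·2 = 327
Hassan has the highest Borda score (344).

Hassan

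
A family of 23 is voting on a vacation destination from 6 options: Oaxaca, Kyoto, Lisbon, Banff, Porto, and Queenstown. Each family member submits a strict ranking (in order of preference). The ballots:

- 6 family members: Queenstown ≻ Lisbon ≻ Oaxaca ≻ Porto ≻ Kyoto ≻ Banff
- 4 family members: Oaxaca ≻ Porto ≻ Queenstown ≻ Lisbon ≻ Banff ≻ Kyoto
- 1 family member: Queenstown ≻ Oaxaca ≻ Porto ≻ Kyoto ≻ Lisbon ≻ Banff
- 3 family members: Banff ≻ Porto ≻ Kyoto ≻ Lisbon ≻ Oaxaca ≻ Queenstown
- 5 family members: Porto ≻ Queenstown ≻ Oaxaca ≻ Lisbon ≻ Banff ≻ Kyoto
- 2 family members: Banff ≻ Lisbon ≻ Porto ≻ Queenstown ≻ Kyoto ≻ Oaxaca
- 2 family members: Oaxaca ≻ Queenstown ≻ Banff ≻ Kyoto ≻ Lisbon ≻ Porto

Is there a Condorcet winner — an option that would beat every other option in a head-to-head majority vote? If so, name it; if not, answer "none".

Checking pairwise contests:
Queenstown beats Oaxaca 14–9.
Oaxaca beats Kyoto 18–5.
Oaxaca beats Lisbon 12–11.
Oaxaca beats Banff 18–5.
Oaxaca beats Porto 13–10.
Porto beats Queenstown 14–9.
Every option loses at least one head-to-head, so there is no Condorcet winner.

none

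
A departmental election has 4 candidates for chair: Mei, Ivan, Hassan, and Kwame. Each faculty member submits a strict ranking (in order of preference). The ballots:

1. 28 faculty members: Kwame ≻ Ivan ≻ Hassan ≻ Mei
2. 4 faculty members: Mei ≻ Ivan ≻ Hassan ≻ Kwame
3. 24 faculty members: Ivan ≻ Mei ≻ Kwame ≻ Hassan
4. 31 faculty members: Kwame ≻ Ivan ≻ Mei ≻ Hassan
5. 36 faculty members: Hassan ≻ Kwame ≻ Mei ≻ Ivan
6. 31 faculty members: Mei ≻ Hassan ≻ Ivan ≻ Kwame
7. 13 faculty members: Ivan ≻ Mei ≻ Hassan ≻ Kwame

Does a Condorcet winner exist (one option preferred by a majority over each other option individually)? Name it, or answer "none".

Checking pairwise contests:
Ivan beats Mei 96–71.
Kwame beats Ivan 95–72.
Mei beats Hassan 103–64.
Hassan beats Kwame 84–83.
Every option loses at least one head-to-head, so there is no Condorcet winner.

none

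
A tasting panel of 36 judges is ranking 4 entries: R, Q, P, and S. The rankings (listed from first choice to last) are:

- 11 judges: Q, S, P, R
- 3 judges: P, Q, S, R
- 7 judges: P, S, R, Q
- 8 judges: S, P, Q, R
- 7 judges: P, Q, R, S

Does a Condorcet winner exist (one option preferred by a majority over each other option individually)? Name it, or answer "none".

none

Checking pairwise contests:
Q beats R 29–7.
P beats Q 25–11.
S beats P 19–17.
Q beats S 21–15.
Every option loses at least one head-to-head, so there is no Condorcet winner.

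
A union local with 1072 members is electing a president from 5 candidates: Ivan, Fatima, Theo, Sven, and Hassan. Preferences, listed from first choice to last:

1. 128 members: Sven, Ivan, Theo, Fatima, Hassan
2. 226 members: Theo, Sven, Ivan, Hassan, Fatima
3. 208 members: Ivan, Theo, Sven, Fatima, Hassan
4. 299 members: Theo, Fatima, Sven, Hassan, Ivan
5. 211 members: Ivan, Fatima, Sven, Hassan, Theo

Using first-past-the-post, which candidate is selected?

First-place votes: Ivan 419, Fatima 0, Theo 525, Sven 128, Hassan 0.
Theo has the most first-place votes.

Theo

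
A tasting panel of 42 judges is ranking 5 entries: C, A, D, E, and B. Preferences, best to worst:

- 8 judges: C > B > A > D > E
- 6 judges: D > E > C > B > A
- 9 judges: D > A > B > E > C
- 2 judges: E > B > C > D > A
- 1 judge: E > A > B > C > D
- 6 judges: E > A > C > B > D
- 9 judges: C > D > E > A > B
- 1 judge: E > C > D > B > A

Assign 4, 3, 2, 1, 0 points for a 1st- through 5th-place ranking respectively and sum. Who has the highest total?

C

C: 8·4 + 6·2 + 9·0 + 2·2 + 1·1 + 6·2 + 9·4 + 1·3 = 100
A: 8·2 + 6·0 + 9·3 + 2·0 + 1·3 + 6·3 + 9·1 + 1·0 = 73
D: 8·1 + 6·4 + 9·4 + 2·1 + 1·0 + 6·0 + 9·3 + 1·2 = 99
E: 8·0 + 6·3 + 9·1 + 2·4 + 1·4 + 6·4 + 9·2 + 1·4 = 85
B: 8·3 + 6·1 + 9·2 + 2·3 + 1·2 + 6·1 + 9·0 + 1·1 = 63
C has the highest Borda score (100).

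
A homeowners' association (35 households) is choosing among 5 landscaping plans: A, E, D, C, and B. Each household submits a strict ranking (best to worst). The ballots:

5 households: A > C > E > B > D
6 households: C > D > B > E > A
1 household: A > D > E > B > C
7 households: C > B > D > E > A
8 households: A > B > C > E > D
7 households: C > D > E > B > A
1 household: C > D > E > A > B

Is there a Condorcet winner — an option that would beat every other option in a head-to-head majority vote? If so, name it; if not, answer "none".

C

C vs A: 21–14 for C.
C vs E: 34–1 for C.
C vs D: 34–1 for C.
C vs B: 26–9 for C.
C beats every other option head-to-head.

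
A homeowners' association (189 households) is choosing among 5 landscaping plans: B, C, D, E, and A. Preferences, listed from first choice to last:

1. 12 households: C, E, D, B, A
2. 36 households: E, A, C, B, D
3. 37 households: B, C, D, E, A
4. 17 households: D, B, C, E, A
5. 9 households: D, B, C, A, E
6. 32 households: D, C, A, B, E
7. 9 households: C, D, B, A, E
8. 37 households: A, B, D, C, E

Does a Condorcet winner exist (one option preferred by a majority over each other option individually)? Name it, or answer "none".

Checking pairwise contests:
A beats B 105–84.
B beats C 100–89.
B beats D 110–79.
B beats E 141–48.
C beats A 116–73.
Every option loses at least one head-to-head, so there is no Condorcet winner.

none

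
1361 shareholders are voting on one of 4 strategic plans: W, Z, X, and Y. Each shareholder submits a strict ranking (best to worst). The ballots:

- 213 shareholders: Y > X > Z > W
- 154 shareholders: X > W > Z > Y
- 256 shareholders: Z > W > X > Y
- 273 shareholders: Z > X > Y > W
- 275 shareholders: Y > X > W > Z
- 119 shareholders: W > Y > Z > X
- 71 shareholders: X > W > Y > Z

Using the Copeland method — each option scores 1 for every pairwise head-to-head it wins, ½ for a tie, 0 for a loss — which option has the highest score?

X

W: loses to Z, X, and Y → score 0.
Z: beats W and Y; loses to X → score 2.
X: beats W, Z, and Y → score 3.
Y: beats W; loses to Z and X → score 1.
X has the best pairwise record.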